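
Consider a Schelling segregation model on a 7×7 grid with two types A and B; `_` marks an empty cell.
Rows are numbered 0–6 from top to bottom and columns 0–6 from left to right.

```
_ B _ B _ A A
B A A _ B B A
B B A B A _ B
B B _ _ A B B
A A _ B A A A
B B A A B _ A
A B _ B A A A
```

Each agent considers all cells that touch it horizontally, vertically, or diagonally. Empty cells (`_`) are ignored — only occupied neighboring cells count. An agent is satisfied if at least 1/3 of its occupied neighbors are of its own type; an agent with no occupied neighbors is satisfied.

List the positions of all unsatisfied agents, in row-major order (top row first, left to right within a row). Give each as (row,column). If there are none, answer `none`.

Row 0: (0,1)B 1/3 ok · (0,3)B 1/2 ok · (0,5)A 2/4 ok · (0,6)A 2/3 ok
Row 1: (1,0)B 3/4 ok · (1,1)A 2/6 ok · (1,2)A 2/6 ok · (1,4)B 3/5 ok · (1,5)B 2/6 ok · (1,6)A 2/4 ok
Row 2: (2,0)B 4/5 ok · (2,1)B 4/7 ok · (2,2)A 2/5 ok · (2,3)B 1/5 unhappy · (2,4)A 1/5 unhappy · (2,6)B 3/4 ok
Row 3: (3,0)B 3/5 ok · (3,1)B 3/6 ok · (3,4)A 3/6 ok · (3,5)B 2/7 unhappy · (3,6)B 2/4 ok
Row 4: (4,0)A 1/5 unhappy · (4,1)A 2/6 ok · (4,3)B 1/5 unhappy · (4,4)A 3/6 ok · (4,5)A 4/7 ok · (4,6)A 2/4 ok
Row 5: (5,0)B 2/5 ok · (5,1)B 2/6 ok · (5,2)A 2/6 ok · (5,3)A 3/6 ok · (5,4)B 2/7 unhappy · (5,6)A 4/4 ok
Row 6: (6,0)A 0/3 unhappy · (6,1)B 2/4 ok · (6,3)B 1/4 unhappy · (6,4)A 2/4 ok · (6,5)A 3/4 ok · (6,6)A 2/2 ok

(2,3), (2,4), (3,5), (4,0), (4,3), (5,4), (6,0), (6,3)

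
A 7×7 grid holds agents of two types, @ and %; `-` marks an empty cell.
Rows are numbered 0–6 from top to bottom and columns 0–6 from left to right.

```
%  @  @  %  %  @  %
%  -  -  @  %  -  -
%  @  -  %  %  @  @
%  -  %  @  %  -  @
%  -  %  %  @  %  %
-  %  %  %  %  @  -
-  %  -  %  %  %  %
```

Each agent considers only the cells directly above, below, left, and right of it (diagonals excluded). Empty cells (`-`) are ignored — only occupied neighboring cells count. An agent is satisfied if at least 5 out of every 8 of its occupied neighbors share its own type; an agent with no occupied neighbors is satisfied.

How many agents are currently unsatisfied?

20

(0,0)% 1/2 not
(0,1)@ 1/2 not
(0,2)@ 1/2 not
(0,3)% 1/3 not
(0,4)% 2/3 satisfied
(0,5)@ 0/2 not
(0,6)% 0/1 not
(1,0)% 2/2 satisfied
(1,3)@ 0/3 not
(1,4)% 2/3 satisfied
(2,0)% 2/3 satisfied
(2,1)@ 0/1 not
(2,3)% 1/3 not
(2,4)% 3/4 satisfied
(2,5)@ 1/2 not
(2,6)@ 2/2 satisfied
(3,0)% 2/2 satisfied
(3,2)% 1/2 not
(3,3)@ 0/4 not
(3,4)% 1/3 not
(3,6)@ 1/2 not
(4,0)% 1/1 satisfied
(4,2)% 3/3 satisfied
(4,3)% 2/4 not
(4,4)@ 0/4 not
(4,5)% 1/3 not
(4,6)% 1/2 not
(5,1)% 2/2 satisfied
(5,2)% 3/3 satisfied
(5,3)% 4/4 satisfied
(5,4)% 2/4 not
(5,5)@ 0/3 not
(6,1)% 1/1 satisfied
(6,3)% 2/2 satisfied
(6,4)% 3/3 satisfied
(6,5)% 2/3 satisfied
(6,6)% 1/1 satisfied
Unsatisfied: (0,0), (0,1), (0,2), (0,3), (0,5), (0,6), (1,3), (2,1), (2,3), (2,5), (3,2), (3,3), (3,4), (3,6), (4,3), (4,4), (4,5), (4,6), (5,4), (5,5) — 20 in total.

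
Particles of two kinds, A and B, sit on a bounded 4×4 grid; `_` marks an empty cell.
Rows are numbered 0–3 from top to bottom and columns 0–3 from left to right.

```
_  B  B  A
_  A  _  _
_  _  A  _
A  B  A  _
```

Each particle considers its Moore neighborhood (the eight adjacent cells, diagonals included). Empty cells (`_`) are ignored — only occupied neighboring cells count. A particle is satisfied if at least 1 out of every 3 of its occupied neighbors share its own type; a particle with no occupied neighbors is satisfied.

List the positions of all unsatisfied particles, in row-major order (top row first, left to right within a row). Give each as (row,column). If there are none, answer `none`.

Row 0: (0,1)B 1/2 satisfied · (0,2)B 1/3 satisfied · (0,3)A 0/1 not
Row 1: (1,1)A 1/3 satisfied
Row 2: (2,2)A 2/3 satisfied
Row 3: (3,0)A 0/1 not · (3,1)B 0/3 not · (3,2)A 1/2 satisfied

(0,3), (3,0), (3,1)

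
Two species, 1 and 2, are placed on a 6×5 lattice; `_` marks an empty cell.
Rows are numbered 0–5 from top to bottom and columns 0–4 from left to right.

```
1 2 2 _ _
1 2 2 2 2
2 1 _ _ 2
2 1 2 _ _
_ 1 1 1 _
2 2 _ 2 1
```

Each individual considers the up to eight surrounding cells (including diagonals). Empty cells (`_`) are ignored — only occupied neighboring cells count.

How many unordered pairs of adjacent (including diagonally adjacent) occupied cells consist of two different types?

23

Scan each occupied cell's neighbors to the right and below (and the two forward diagonals) so each pair is counted once.
Row 0: 1(0,0)–2(0,1)≠ 1(0,0)–1(1,0)= 1(0,0)–2(1,1)≠ 2(0,1)–2(0,2)= 2(0,1)–2(1,1)= 2(0,1)–2(1,2)= 2(0,1)–1(1,0)≠ 2(0,2)–2(1,2)= 2(0,2)–2(1,3)= 2(0,2)–2(1,1)=  → 3/10 unlike.
Row 1: 1(1,0)–2(1,1)≠ 1(1,0)–2(2,0)≠ 1(1,0)–1(2,1)= 2(1,1)–2(1,2)= 2(1,1)–1(2,1)≠ 2(1,1)–2(2,0)= 2(1,2)–2(1,3)= 2(1,2)–1(2,1)≠ 2(1,3)–2(1,4)= 2(1,3)–2(2,4)= 2(1,4)–2(2,4)=  → 4/11 unlike.
Row 2: 2(2,0)–1(2,1)≠ 2(2,0)–2(3,0)= 2(2,0)–1(3,1)≠ 1(2,1)–1(3,1)= 1(2,1)–2(3,2)≠ 1(2,1)–2(3,0)≠  → 4/6 unlike.
Row 3: 2(3,0)–1(3,1)≠ 2(3,0)–1(4,1)≠ 1(3,1)–2(3,2)≠ 1(3,1)–1(4,1)= 1(3,1)–1(4,2)= 2(3,2)–1(4,2)≠ 2(3,2)–1(4,3)≠ 2(3,2)–1(4,1)≠  → 6/8 unlike.
Row 4: 1(4,1)–1(4,2)= 1(4,1)–2(5,1)≠ 1(4,1)–2(5,0)≠ 1(4,2)–1(4,3)= 1(4,2)–2(5,3)≠ 1(4,2)–2(5,1)≠ 1(4,3)–2(5,3)≠ 1(4,3)–1(5,4)=  → 5/8 unlike.
Row 5: 2(5,0)–2(5,1)= 2(5,3)–1(5,4)≠  → 1/2 unlike.
Total adjacent occupied pairs: 45; unlike-type pairs: 23.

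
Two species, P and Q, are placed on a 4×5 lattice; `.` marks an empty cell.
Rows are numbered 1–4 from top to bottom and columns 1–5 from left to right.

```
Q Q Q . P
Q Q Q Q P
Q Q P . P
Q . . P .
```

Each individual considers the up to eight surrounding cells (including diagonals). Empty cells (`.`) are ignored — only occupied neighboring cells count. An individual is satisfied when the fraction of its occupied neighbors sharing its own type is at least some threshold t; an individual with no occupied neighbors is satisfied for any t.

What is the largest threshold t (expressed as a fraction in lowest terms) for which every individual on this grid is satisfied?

1/5

(1,1)Q 3/3
(1,2)Q 5/5
(1,3)Q 4/4
(1,5)P 1/2
(2,1)Q 5/5
(2,2)Q 7/8
(2,3)Q 5/6
(2,4)Q 2/6
(2,5)P 2/3
(3,1)Q 4/4
(3,2)Q 5/6
(3,3)P 1/5
(3,5)P 2/3
(4,1)Q 2/2
(4,4)P 2/2
The smallest same-type fraction is 1/5 at (3,3), which reduces to 1/5. Any threshold above that leaves this individual unsatisfied.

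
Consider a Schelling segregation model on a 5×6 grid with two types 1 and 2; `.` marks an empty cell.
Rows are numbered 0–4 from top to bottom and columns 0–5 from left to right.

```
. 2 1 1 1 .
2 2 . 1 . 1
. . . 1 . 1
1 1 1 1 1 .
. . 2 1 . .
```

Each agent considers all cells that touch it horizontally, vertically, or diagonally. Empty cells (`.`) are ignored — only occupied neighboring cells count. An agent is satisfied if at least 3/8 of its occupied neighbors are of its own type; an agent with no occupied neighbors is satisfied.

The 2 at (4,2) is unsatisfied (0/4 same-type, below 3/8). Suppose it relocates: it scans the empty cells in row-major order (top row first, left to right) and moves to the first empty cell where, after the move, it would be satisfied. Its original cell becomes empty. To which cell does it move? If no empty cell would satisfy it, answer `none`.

Vacating (4,2). Empty cells in order:
  (0,0): 3/3 same-type → satisfied — stop here.

(0,0)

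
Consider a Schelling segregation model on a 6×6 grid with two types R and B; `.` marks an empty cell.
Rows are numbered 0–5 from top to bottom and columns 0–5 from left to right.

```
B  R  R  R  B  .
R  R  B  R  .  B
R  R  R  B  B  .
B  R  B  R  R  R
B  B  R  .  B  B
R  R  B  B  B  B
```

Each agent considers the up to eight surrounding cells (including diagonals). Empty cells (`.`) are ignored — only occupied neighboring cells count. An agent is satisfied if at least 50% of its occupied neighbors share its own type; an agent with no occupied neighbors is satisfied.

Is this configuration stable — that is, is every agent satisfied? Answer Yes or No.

(0,0)B 0/3 unhappy
(0,1)R 3/5 ok
(0,2)R 4/5 ok
(0,3)R 2/4 ok
(0,4)B 1/3 unhappy
(1,0)R 4/5 ok
(1,1)R 6/8 ok
(1,2)B 1/8 unhappy
(1,3)R 3/7 unhappy
(1,5)B 2/2 ok
(2,0)R 4/5 ok
(2,1)R 5/8 ok
(2,2)R 5/8 ok
(2,3)B 3/7 unhappy
(2,4)B 2/6 unhappy
(3,0)B 2/5 unhappy
(3,1)R 4/8 ok
(3,2)B 2/7 unhappy
(3,3)R 3/7 unhappy
(3,4)R 2/6 unhappy
(3,5)R 1/4 unhappy
(4,0)B 2/5 unhappy
(4,1)B 4/8 ok
(4,2)R 3/7 unhappy
(4,4)B 4/7 ok
(4,5)B 3/5 ok
(5,0)R 1/3 unhappy
(5,1)R 2/5 unhappy
(5,2)B 2/4 ok
(5,3)B 3/4 ok
(5,4)B 4/4 ok
(5,5)B 3/3 ok
For instance (0,0) has only 0/3 same-type neighbors, below 1/2.

No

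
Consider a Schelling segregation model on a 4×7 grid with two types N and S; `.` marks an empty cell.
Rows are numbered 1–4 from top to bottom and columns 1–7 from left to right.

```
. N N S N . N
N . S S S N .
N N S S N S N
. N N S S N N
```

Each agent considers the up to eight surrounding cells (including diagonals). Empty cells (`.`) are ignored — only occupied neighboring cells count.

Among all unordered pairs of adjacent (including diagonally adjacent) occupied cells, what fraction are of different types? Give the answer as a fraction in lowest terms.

Scan each occupied cell's neighbors to the right and below (and the two forward diagonals) so each pair is counted once.
Row 1: N(1,2)–N(1,3)= N(1,2)–S(2,3)≠ N(1,2)–N(2,1)= N(1,3)–S(1,4)≠ N(1,3)–S(2,3)≠ N(1,3)–S(2,4)≠ S(1,4)–N(1,5)≠ S(1,4)–S(2,4)= S(1,4)–S(2,5)= S(1,4)–S(2,3)= N(1,5)–S(2,5)≠ N(1,5)–N(2,6)= N(1,5)–S(2,4)≠ N(1,7)–N(2,6)=  → 7/14 unlike.
Row 2: N(2,1)–N(3,1)= N(2,1)–N(3,2)= S(2,3)–S(2,4)= S(2,3)–S(3,3)= S(2,3)–S(3,4)= S(2,3)–N(3,2)≠ S(2,4)–S(2,5)= S(2,4)–S(3,4)= S(2,4)–N(3,5)≠ S(2,4)–S(3,3)= S(2,5)–N(2,6)≠ S(2,5)–N(3,5)≠ S(2,5)–S(3,6)= S(2,5)–S(3,4)= N(2,6)–S(3,6)≠ N(2,6)–N(3,7)= N(2,6)–N(3,5)=  → 5/17 unlike.
Row 3: N(3,1)–N(3,2)= N(3,1)–N(4,2)= N(3,2)–S(3,3)≠ N(3,2)–N(4,2)= N(3,2)–N(4,3)= S(3,3)–S(3,4)= S(3,3)–N(4,3)≠ S(3,3)–S(4,4)= S(3,3)–N(4,2)≠ S(3,4)–N(3,5)≠ S(3,4)–S(4,4)= S(3,4)–S(4,5)= S(3,4)–N(4,3)≠ N(3,5)–S(3,6)≠ N(3,5)–S(4,5)≠ N(3,5)–N(4,6)= N(3,5)–S(4,4)≠ S(3,6)–N(3,7)≠ S(3,6)–N(4,6)≠ S(3,6)–N(4,7)≠ S(3,6)–S(4,5)= N(3,7)–N(4,7)= N(3,7)–N(4,6)=  → 11/23 unlike.
Row 4: N(4,2)–N(4,3)= N(4,3)–S(4,4)≠ S(4,4)–S(4,5)= S(4,5)–N(4,6)≠ N(4,6)–N(4,7)=  → 2/5 unlike.
Total adjacent occupied pairs: 59; unlike-type pairs: 25.
25/59 is already in lowest terms.

25/59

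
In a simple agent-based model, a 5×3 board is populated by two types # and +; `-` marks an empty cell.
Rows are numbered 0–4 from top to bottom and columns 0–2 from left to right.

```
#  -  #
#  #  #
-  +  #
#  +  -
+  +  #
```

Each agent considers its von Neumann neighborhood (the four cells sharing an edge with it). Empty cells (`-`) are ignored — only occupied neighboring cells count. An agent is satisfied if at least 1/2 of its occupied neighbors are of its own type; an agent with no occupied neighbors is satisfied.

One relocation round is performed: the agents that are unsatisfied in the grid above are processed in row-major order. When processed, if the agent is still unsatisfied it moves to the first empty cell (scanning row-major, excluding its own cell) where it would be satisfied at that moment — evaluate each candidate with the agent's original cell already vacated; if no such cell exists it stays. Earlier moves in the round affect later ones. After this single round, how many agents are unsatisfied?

1

Initially unsatisfied (in order): (2,1), (3,0), (4,2).
  (2,1): no empty cell satisfies it; stays.
  (3,0) → (0,1).
  (4,2) → (2,0).
Resulting grid:
# # #
# # #
# + #
- + -
+ + -
Unsatisfied now: (2,1).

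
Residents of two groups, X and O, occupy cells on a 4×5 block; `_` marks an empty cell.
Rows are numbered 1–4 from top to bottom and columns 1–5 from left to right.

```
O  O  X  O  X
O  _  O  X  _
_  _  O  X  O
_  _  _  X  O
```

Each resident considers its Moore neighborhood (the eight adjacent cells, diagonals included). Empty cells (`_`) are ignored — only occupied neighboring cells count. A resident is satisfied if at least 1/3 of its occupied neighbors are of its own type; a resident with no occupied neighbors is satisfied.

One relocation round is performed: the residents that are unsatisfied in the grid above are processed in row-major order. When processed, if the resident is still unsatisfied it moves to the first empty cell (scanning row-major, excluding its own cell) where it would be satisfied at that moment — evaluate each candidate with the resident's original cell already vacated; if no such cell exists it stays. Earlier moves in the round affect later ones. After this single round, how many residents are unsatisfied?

1

Initially unsatisfied (in order): (1,3), (1,4), (3,3), (3,5), (4,4).
  (1,3) → (2,5).
  (1,4) → (1,3).
  (3,3) → (1,4).
  (3,5) → (2,2).
  (4,4): now satisfied by earlier moves; stays.
Resulting grid:
O O O O X
O O O X X
_ _ _ X _
_ _ _ X O
Unsatisfied now: (4,5).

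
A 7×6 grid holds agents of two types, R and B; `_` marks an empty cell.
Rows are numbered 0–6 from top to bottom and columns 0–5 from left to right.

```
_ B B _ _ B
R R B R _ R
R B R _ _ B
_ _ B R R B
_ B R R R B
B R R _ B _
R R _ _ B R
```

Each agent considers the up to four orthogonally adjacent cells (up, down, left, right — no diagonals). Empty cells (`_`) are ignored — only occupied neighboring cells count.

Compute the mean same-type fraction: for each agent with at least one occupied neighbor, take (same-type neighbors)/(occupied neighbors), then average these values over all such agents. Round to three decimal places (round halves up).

Row 0: (0,1)B 1/2 · (0,2)B 2/2 · (0,5)B 0/1
Row 1: (1,0)R 2/2 · (1,1)R 1/4 · (1,2)B 1/4 · (1,3)R 0/1 · (1,5)R 0/2
Row 2: (2,0)R 1/2 · (2,1)B 0/3 · (2,2)R 0/3 · (2,5)B 1/2
Row 3: (3,2)B 0/3 · (3,3)R 2/3 · (3,4)R 2/3 · (3,5)B 2/3
Row 4: (4,1)B 0/2 · (4,2)R 2/4 · (4,3)R 3/3 · (4,4)R 2/4 · (4,5)B 1/2
Row 5: (5,0)B 0/2 · (5,1)R 2/4 · (5,2)R 2/2 · (5,4)B 1/2
Row 6: (6,0)R 1/2 · (6,1)R 2/2 · (6,4)B 1/2 · (6,5)R 0/1
Sum over 29 agents: 1/2 + 2/2 + 0/1 + 2/2 + 1/4 + 1/4 + 0/1 + 0/2 + 1/2 + 0/3 + 0/3 + 1/2 + 0/3 + 2/3 + 2/3 + 2/3 + 0/2 + 2/4 + 3/3 + 2/4 + 1/2 + 0/2 + 2/4 + 2/2 + 1/2 + 1/2 + 2/2 + 1/2 + 0/1 = 25/2; mean = 25/2 ÷ 29 = 25/58 = 0.431034… → 0.431.

0.431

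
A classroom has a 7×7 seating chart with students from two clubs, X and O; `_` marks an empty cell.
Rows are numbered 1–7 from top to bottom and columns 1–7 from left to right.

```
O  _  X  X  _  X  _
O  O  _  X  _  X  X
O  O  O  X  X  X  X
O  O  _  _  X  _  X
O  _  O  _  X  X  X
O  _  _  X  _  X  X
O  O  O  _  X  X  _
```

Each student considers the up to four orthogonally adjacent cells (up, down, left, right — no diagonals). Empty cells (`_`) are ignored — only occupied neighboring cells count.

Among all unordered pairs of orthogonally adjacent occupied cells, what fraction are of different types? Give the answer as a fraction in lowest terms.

Scan each occupied cell's neighbors to the right and below so each pair is counted once.
From row 1: 0 unlike of 4 pairs (running 0/4).
From row 2: 0 unlike of 7 pairs (running 0/11).
From row 3: 1 unlike of 10 pairs (running 1/21).
From row 4: 0 unlike of 4 pairs (running 1/25).
From row 5: 0 unlike of 5 pairs (running 1/30).
From row 6: 0 unlike of 3 pairs (running 1/33).
From row 7: 0 unlike of 3 pairs (running 1/36).
Total adjacent occupied pairs: 36; unlike-type pairs: 1.
1/36 is already in lowest terms.

1/36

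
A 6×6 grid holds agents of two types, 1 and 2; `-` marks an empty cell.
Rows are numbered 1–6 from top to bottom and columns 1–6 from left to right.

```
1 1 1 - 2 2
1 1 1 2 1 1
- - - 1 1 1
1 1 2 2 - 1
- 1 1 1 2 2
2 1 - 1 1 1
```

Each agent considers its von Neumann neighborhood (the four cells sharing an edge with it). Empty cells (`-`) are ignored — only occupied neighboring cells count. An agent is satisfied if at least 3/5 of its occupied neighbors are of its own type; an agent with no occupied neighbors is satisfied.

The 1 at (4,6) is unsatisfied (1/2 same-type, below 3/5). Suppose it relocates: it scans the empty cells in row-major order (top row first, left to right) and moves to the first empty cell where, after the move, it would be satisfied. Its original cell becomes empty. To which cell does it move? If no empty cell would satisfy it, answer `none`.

Vacating (4,6). Empty cells in order:
  (1,4): 1/3 same-type → still unsatisfied.
  (3,1): 2/2 same-type → satisfied — stop here.

(3,1)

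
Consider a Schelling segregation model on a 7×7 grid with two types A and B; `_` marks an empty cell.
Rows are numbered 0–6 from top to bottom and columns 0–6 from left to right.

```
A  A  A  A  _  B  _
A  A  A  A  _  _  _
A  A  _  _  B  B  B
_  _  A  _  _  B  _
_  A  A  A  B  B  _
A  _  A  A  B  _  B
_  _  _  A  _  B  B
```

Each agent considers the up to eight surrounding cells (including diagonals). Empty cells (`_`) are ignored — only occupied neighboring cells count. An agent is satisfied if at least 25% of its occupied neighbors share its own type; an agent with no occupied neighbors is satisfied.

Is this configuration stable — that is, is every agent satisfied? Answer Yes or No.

Row 0: (0,0)A 3/3 ✓ · (0,1)A 5/5 ✓ · (0,2)A 5/5 ✓ · (0,3)A 3/3 ✓ · (0,5)B 0/0 ✓
Row 1: (1,0)A 5/5 ✓ · (1,1)A 7/7 ✓ · (1,2)A 6/6 ✓ · (1,3)A 3/4 ✓
Row 2: (2,0)A 3/3 ✓ · (2,1)A 5/5 ✓ · (2,4)B 2/3 ✓ · (2,5)B 3/3 ✓ · (2,6)B 2/2 ✓
Row 3: (3,2)A 4/4 ✓ · (3,5)B 5/5 ✓
Row 4: (4,1)A 4/4 ✓ · (4,2)A 5/5 ✓ · (4,3)A 4/6 ✓ · (4,4)B 3/5 ✓ · (4,5)B 4/4 ✓
Row 5: (5,0)A 1/1 ✓ · (5,2)A 5/5 ✓ · (5,3)A 4/6 ✓ · (5,4)B 3/6 ✓ · (5,6)B 3/3 ✓
Row 6: (6,3)A 2/3 ✓ · (6,5)B 3/3 ✓ · (6,6)B 2/2 ✓
All meet the threshold, so the configuration is stable.

Yes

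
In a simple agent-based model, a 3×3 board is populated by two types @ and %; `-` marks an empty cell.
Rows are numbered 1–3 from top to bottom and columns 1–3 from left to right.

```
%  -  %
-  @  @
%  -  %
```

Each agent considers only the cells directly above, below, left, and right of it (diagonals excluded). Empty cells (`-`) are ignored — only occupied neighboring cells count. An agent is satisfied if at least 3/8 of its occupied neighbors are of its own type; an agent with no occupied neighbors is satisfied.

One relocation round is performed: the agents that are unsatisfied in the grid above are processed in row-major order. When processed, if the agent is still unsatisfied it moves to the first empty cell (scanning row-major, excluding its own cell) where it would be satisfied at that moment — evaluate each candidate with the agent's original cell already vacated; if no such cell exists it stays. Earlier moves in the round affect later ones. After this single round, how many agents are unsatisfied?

Initially unsatisfied (in order): (1,3), (2,3), (3,3).
  (1,3) → (1,2).
  (2,3): now satisfied by earlier moves; stays.
  (3,3) → (1,3).
Resulting grid:
% % %
- @ @
% - -
All satisfied now.

0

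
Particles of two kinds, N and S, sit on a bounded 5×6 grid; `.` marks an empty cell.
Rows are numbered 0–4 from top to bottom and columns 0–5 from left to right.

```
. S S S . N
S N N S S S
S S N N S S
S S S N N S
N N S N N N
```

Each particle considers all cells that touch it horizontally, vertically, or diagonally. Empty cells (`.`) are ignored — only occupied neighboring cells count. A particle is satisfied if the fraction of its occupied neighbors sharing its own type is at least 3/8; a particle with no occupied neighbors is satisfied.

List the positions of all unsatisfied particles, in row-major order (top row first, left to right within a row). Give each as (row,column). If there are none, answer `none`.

(0,5), (1,1), (4,0), (4,1)

(0,1)S 2/4 satisfied
(0,2)S 3/5 satisfied
(0,3)S 3/4 satisfied
(0,5)N 0/2 not
(1,0)S 3/4 satisfied
(1,1)N 2/7 not
(1,2)N 3/8 satisfied
(1,3)S 4/7 satisfied
(1,4)S 5/7 satisfied
(1,5)S 3/4 satisfied
(2,0)S 4/5 satisfied
(2,1)S 5/8 satisfied
(2,2)N 4/8 satisfied
(2,3)N 4/8 satisfied
(2,4)S 5/8 satisfied
(2,5)S 4/5 satisfied
(3,0)S 3/5 satisfied
(3,1)S 5/8 satisfied
(3,2)S 3/8 satisfied
(3,3)N 5/8 satisfied
(3,4)N 5/8 satisfied
(3,5)S 2/5 satisfied
(4,0)N 1/3 not
(4,1)N 1/5 not
(4,2)S 2/5 satisfied
(4,3)N 3/5 satisfied
(4,4)N 4/5 satisfied
(4,5)N 2/3 satisfied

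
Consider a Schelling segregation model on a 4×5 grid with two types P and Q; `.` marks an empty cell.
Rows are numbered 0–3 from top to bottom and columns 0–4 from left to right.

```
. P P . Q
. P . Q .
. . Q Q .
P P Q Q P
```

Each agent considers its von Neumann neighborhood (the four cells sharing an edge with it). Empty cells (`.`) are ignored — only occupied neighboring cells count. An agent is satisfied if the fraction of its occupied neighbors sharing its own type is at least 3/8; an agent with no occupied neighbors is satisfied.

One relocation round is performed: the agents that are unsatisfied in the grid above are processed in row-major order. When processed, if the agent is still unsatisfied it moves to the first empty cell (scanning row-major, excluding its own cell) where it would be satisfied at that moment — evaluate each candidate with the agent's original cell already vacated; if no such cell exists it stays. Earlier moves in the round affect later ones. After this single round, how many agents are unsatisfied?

0

Initially unsatisfied (in order): (3,4).
  (3,4) → (0,0).
Resulting grid:
P P P . Q
. P . Q .
. . Q Q .
P P Q Q .
All satisfied now.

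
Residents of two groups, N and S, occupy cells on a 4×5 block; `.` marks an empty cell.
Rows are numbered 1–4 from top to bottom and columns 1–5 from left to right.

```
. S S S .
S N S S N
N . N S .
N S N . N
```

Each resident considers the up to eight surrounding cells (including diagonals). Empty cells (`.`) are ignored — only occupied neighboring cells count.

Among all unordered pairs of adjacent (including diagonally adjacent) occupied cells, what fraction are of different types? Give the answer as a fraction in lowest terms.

17/32

Scan each occupied cell's neighbors to the right and below (and the two forward diagonals) so each pair is counted once.
From row 1: 3 unlike of 11 pairs (running 3/11).
From row 2: 7 unlike of 12 pairs (running 10/23).
From row 3: 5 unlike of 7 pairs (running 15/30).
From row 4: 2 unlike of 2 pairs (running 17/32).
Total adjacent occupied pairs: 32; unlike-type pairs: 17.
17/32 is already in lowest terms.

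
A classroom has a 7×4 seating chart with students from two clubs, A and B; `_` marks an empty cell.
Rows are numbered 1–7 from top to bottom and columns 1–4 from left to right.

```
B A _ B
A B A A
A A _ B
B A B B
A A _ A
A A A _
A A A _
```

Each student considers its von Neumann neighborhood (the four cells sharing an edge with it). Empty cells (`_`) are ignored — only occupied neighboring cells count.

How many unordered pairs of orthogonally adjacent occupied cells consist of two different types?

13

Scan each occupied cell's neighbors to the right and below so each pair is counted once.
From row 1: 4 unlike of 4 pairs (running 4/4).
From row 2: 4 unlike of 6 pairs (running 8/10).
From row 3: 1 unlike of 4 pairs (running 9/14).
From row 4: 4 unlike of 6 pairs (running 13/20).
From row 5: 0 unlike of 3 pairs (running 13/23).
From row 6: 0 unlike of 5 pairs (running 13/28).
From row 7: 0 unlike of 2 pairs (running 13/30).
Total adjacent occupied pairs: 30; unlike-type pairs: 13.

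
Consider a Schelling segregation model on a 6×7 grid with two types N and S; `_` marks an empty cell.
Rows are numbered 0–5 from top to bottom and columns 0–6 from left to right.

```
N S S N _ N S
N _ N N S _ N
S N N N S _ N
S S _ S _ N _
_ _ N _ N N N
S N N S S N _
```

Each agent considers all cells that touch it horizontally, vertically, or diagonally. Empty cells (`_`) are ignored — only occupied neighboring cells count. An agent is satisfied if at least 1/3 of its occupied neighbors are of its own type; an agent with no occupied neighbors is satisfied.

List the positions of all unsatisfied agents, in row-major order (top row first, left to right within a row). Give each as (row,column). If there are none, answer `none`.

(0,0)N 1/2 ✓
(0,1)S 1/4 ✗
(0,2)S 1/4 ✗
(0,3)N 2/4 ✓
(0,5)N 1/3 ✓
(0,6)S 0/2 ✗
(1,0)N 2/4 ✓
(1,2)N 5/7 ✓
(1,3)N 4/7 ✓
(1,4)S 1/5 ✗
(1,6)N 2/3 ✓
(2,0)S 2/4 ✓
(2,1)N 3/6 ✓
(2,2)N 4/6 ✓
(2,3)N 3/6 ✓
(2,4)S 2/5 ✓
(2,6)N 2/2 ✓
(3,0)S 2/3 ✓
(3,1)S 2/5 ✓
(3,3)S 1/5 ✗
(3,5)N 4/5 ✓
(4,2)N 2/5 ✓
(4,4)N 3/6 ✓
(4,5)N 4/5 ✓
(4,6)N 3/3 ✓
(5,0)S 0/1 ✗
(5,1)N 2/3 ✓
(5,2)N 2/3 ✓
(5,3)S 1/4 ✗
(5,4)S 1/4 ✗
(5,5)N 3/4 ✓

(0,1), (0,2), (0,6), (1,4), (3,3), (5,0), (5,3), (5,4)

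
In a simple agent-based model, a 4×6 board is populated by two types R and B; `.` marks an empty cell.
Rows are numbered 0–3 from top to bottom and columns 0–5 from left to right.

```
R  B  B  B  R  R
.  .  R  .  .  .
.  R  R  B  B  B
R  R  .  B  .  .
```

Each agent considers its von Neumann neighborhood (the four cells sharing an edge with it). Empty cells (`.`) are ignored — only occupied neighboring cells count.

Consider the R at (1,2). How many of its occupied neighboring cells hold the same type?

Occupied neighbors of (1,2): (0,2)=B, (2,2)=R.
Same type (R): 1 of 2.

1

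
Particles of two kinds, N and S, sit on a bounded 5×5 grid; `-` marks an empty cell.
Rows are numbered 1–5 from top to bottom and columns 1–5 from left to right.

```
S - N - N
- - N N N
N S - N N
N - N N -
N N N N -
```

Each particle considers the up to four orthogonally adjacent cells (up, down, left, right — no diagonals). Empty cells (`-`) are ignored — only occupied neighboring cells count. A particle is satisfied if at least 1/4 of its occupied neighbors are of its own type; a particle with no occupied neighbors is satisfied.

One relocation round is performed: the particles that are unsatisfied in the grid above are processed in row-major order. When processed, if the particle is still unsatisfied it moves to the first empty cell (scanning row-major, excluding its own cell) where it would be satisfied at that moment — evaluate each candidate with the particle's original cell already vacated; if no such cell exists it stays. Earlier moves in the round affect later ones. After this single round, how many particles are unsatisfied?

0

Initially unsatisfied (in order): (3,2).
  (3,2) → (1,2).
Resulting grid:
S S N - N
- - N N N
N - - N N
N - N N -
N N N N -
All satisfied now.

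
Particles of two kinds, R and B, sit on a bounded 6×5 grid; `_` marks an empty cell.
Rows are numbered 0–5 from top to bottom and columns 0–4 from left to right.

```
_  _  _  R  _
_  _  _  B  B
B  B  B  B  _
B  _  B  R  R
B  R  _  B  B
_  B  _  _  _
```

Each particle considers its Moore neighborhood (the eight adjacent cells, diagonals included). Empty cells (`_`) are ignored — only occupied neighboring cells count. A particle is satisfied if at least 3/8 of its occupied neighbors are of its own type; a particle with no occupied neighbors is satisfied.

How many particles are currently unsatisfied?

5

Row 0: (0,3)R 0/2 not
Row 1: (1,3)B 3/4 satisfied · (1,4)B 2/3 satisfied
Row 2: (2,0)B 2/2 satisfied · (2,1)B 4/4 satisfied · (2,2)B 4/5 satisfied · (2,3)B 4/6 satisfied
Row 3: (3,0)B 3/4 satisfied · (3,2)B 4/6 satisfied · (3,3)R 1/6 not · (3,4)R 1/4 not
Row 4: (4,0)B 2/3 satisfied · (4,1)R 0/4 not · (4,3)B 2/4 satisfied · (4,4)B 1/3 not
Row 5: (5,1)B 1/2 satisfied
Unsatisfied: (0,3), (3,3), (3,4), (4,1), (4,4) — 5 in total.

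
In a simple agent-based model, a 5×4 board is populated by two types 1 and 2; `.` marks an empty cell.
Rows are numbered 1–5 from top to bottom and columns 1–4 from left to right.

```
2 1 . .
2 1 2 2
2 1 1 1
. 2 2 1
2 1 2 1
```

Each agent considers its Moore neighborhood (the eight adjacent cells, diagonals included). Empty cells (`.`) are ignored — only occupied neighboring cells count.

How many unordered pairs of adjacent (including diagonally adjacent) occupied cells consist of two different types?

Scan each occupied cell's neighbors to the right and below (and the two forward diagonals) so each pair is counted once.
From row 1: 4 unlike of 6 pairs (running 4/6).
From row 2: 9 unlike of 13 pairs (running 13/19).
From row 3: 6 unlike of 11 pairs (running 19/30).
From row 4: 5 unlike of 10 pairs (running 24/40).
From row 5: 3 unlike of 3 pairs (running 27/43).
Total adjacent occupied pairs: 43; unlike-type pairs: 27.

27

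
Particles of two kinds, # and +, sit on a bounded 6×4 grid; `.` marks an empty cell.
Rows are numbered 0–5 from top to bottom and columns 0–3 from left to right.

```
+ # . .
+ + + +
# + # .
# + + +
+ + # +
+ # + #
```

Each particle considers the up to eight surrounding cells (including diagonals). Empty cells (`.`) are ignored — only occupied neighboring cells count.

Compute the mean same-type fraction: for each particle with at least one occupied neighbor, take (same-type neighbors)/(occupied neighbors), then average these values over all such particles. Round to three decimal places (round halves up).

Row 0: (0,0)+ 2/3 · (0,1)# 0/4
Row 1: (1,0)+ 3/5 · (1,1)+ 4/7 · (1,2)+ 3/5 · (1,3)+ 1/2
Row 2: (2,0)# 1/5 · (2,1)+ 5/8 · (2,2)# 0/7
Row 3: (3,0)# 1/5 · (3,1)+ 4/8 · (3,2)+ 5/7 · (3,3)+ 2/4
Row 4: (4,0)+ 3/5 · (4,1)+ 5/8 · (4,2)# 2/8 · (4,3)+ 3/5
Row 5: (5,0)+ 2/3 · (5,1)# 1/5 · (5,2)+ 2/5 · (5,3)# 1/3
Sum over 21 particles: 2/3 + 0/4 + 3/5 + 4/7 + 3/5 + 1/2 + 1/5 + 5/8 + 0/7 + 1/5 + 4/8 + 5/7 + 2/4 + 3/5 + 5/8 + 2/8 + 3/5 + 2/3 + 1/5 + 2/5 + 1/3 = 982/105; mean = 982/105 ÷ 21 = 982/2205 = 0.445351… → 0.445.

0.445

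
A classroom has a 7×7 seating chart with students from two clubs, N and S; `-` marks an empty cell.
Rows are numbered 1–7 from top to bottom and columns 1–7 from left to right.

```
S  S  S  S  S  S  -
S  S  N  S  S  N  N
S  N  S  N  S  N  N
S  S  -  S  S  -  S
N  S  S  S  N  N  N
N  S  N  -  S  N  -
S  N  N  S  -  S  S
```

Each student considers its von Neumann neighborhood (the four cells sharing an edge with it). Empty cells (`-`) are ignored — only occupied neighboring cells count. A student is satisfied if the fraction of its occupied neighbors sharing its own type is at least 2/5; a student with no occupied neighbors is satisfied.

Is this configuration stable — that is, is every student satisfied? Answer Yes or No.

No

Row 1: (1,1)S 2/2 ok · (1,2)S 3/3 ok · (1,3)S 2/3 ok · (1,4)S 3/3 ok · (1,5)S 3/3 ok · (1,6)S 1/2 ok
Row 2: (2,1)S 3/3 ok · (2,2)S 2/4 ok · (2,3)N 0/4 unhappy · (2,4)S 2/4 ok · (2,5)S 3/4 ok · (2,6)N 2/4 ok · (2,7)N 2/2 ok
Row 3: (3,1)S 2/3 ok · (3,2)N 0/4 unhappy · (3,3)S 0/3 unhappy · (3,4)N 0/4 unhappy · (3,5)S 2/4 ok · (3,6)N 2/3 ok · (3,7)N 2/3 ok
Row 4: (4,1)S 2/3 ok · (4,2)S 2/3 ok · (4,4)S 2/3 ok · (4,5)S 2/3 ok · (4,7)S 0/2 unhappy
Row 5: (5,1)N 1/3 unhappy · (5,2)S 3/4 ok · (5,3)S 2/3 ok · (5,4)S 2/3 ok · (5,5)N 1/4 unhappy · (5,6)N 3/3 ok · (5,7)N 1/2 ok
Row 6: (6,1)N 1/3 unhappy · (6,2)S 1/4 unhappy · (6,3)N 1/3 unhappy · (6,5)S 0/2 unhappy · (6,6)N 1/3 unhappy
Row 7: (7,1)S 0/2 unhappy · (7,2)N 1/3 unhappy · (7,3)N 2/3 ok · (7,4)S 0/1 unhappy · (7,6)S 1/2 ok · (7,7)S 1/1 ok
For instance (2,3) has only 0/4 same-type neighbors, below 2/5.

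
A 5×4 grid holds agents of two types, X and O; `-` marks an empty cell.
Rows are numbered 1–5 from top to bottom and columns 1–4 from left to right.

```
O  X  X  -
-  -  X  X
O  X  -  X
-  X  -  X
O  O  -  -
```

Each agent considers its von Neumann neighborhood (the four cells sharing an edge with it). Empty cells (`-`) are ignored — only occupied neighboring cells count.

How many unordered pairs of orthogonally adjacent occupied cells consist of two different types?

Scan each occupied cell's neighbors to the right and below so each pair is counted once.
Row 1: O(1,1)–X(1,2)≠ X(1,2)–X(1,3)= X(1,3)–X(2,3)=  → 1/3 unlike.
Row 2: X(2,3)–X(2,4)= X(2,4)–X(3,4)=  → 0/2 unlike.
Row 3: O(3,1)–X(3,2)≠ X(3,2)–X(4,2)= X(3,4)–X(4,4)=  → 1/3 unlike.
Row 4: X(4,2)–O(5,2)≠  → 1/1 unlike.
Row 5: O(5,1)–O(5,2)=  → 0/1 unlike.
Total adjacent occupied pairs: 10; unlike-type pairs: 3.

3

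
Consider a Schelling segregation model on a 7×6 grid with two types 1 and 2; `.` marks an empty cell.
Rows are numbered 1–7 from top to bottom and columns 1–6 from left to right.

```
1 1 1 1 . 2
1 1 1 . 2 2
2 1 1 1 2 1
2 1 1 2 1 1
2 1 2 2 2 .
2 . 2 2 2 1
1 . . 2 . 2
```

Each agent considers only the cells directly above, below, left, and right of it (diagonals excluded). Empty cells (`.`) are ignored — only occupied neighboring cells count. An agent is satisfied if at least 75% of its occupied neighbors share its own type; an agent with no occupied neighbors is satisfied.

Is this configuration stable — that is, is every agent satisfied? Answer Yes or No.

Row 1: (1,1)1 2/2 ok · (1,2)1 3/3 ok · (1,3)1 3/3 ok · (1,4)1 1/1 ok · (1,6)2 1/1 ok
Row 2: (2,1)1 2/3 unhappy · (2,2)1 4/4 ok · (2,3)1 3/3 ok · (2,5)2 2/2 ok · (2,6)2 2/3 unhappy
Row 3: (3,1)2 1/3 unhappy · (3,2)1 3/4 ok · (3,3)1 4/4 ok · (3,4)1 1/3 unhappy · (3,5)2 1/4 unhappy · (3,6)1 1/3 unhappy
Row 4: (4,1)2 2/3 unhappy · (4,2)1 3/4 ok · (4,3)1 2/4 unhappy · (4,4)2 1/4 unhappy · (4,5)1 1/4 unhappy · (4,6)1 2/2 ok
Row 5: (5,1)2 2/3 unhappy · (5,2)1 1/3 unhappy · (5,3)2 2/4 unhappy · (5,4)2 4/4 ok · (5,5)2 2/3 unhappy
Row 6: (6,1)2 1/2 unhappy · (6,3)2 2/2 ok · (6,4)2 4/4 ok · (6,5)2 2/3 unhappy · (6,6)1 0/2 unhappy
Row 7: (7,1)1 0/1 unhappy · (7,4)2 1/1 ok · (7,6)2 0/1 unhappy
For instance (2,1) has only 2/3 same-type neighbors, below 3/4.

No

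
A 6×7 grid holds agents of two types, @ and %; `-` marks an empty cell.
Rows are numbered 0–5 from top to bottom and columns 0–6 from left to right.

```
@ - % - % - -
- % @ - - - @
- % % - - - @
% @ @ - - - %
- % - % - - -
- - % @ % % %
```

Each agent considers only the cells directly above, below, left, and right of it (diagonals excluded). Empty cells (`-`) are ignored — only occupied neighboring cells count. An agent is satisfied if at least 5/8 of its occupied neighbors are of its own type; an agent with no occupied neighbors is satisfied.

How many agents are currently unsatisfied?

14

Row 0: (0,0)@ 0/0 satisfied · (0,2)% 0/1 not · (0,4)% 0/0 satisfied
Row 1: (1,1)% 1/2 not · (1,2)@ 0/3 not · (1,6)@ 1/1 satisfied
Row 2: (2,1)% 2/3 satisfied · (2,2)% 1/3 not · (2,6)@ 1/2 not
Row 3: (3,0)% 0/1 not · (3,1)@ 1/4 not · (3,2)@ 1/2 not · (3,6)% 0/1 not
Row 4: (4,1)% 0/1 not · (4,3)% 0/1 not
Row 5: (5,2)% 0/1 not · (5,3)@ 0/3 not · (5,4)% 1/2 not · (5,5)% 2/2 satisfied · (5,6)% 1/1 satisfied
Unsatisfied: (0,2), (1,1), (1,2), (2,2), (2,6), (3,0), (3,1), (3,2), (3,6), (4,1), (4,3), (5,2), (5,3), (5,4) — 14 in total.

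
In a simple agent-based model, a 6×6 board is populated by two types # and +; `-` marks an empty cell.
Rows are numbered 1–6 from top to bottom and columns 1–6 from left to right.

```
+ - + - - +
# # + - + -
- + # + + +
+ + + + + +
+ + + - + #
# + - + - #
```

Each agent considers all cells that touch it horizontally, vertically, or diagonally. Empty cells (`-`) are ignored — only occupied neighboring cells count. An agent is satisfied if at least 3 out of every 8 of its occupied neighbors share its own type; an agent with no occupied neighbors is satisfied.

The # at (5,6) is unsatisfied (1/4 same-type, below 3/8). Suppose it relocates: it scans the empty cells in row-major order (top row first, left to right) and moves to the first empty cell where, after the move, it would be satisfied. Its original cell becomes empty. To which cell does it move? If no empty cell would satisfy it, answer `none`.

(1,2)

Vacating (5,6). Empty cells in order:
  (1,2): 2/5 same-type → satisfied — stop here.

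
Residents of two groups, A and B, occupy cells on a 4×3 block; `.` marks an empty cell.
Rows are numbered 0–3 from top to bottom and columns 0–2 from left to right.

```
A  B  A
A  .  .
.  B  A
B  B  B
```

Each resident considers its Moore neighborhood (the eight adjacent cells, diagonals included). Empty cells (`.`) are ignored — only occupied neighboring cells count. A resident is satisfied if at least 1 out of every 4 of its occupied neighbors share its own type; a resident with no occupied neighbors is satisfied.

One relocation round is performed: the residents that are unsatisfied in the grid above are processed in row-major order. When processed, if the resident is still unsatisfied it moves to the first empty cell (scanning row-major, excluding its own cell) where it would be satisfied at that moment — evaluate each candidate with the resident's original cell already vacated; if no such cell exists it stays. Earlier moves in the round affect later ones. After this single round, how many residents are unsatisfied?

0

Initially unsatisfied (in order): (0,1), (0,2), (2,2).
  (0,1) → (1,2).
  (0,2) → (0,1).
  (2,2) → (0,2).
Resulting grid:
A A A
A . B
. B .
B B B
All satisfied now.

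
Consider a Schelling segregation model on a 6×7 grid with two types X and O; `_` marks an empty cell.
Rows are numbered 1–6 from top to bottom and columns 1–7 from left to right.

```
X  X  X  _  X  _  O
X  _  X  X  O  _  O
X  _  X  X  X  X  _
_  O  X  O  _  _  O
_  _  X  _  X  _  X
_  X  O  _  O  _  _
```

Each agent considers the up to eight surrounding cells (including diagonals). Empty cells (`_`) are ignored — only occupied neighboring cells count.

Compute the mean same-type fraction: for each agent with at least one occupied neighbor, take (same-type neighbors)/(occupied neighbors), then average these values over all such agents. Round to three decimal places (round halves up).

Row 1: (1,1)X 2/2 · (1,2)X 4/4 · (1,3)X 3/3 · (1,5)X 1/2 · (1,7)O 1/1
Row 2: (2,1)X 3/3 · (2,3)X 5/5 · (2,4)X 6/7 · (2,5)O 0/5 · (2,7)O 1/2
Row 3: (3,1)X 1/2 · (3,3)X 4/6 · (3,4)X 5/7 · (3,5)X 3/5 · (3,6)X 1/4
Row 4: (4,2)O 0/4 · (4,3)X 3/5 · (4,4)O 0/6 · (4,7)O 0/2
Row 5: (5,3)X 2/5 · (5,5)X 0/2 · (5,7)X 0/1
Row 6: (6,2)X 1/2 · (6,3)O 0/2 · (6,5)O 0/1
Sum over 25 agents: 2/2 + 4/4 + 3/3 + 1/2 + 1/1 + 3/3 + 5/5 + 6/7 + 0/5 + 1/2 + 1/2 + 4/6 + 5/7 + 3/5 + 1/4 + 0/4 + 3/5 + 0/6 + 0/2 + 2/5 + 0/2 + 0/1 + 1/2 + 0/2 + 0/1 = 5077/420; mean = 5077/420 ÷ 25 = 5077/10500 = 0.483523… → 0.484.

0.484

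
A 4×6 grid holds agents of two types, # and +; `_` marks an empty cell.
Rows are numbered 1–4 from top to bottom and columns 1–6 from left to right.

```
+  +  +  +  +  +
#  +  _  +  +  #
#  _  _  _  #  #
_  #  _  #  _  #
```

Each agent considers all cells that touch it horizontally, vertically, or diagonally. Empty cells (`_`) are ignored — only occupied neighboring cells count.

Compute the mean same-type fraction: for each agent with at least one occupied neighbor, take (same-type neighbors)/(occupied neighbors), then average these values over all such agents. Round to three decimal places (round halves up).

Row 1: (1,1)+ 2/3 · (1,2)+ 3/4 · (1,3)+ 4/4 · (1,4)+ 4/4 · (1,5)+ 4/5 · (1,6)+ 2/3
Row 2: (2,1)# 1/4 · (2,2)+ 3/5 · (2,4)+ 4/5 · (2,5)+ 4/7 · (2,6)# 2/5
Row 3: (3,1)# 2/3 · (3,5)# 4/6 · (3,6)# 3/4
Row 4: (4,2)# 1/1 · (4,4)# 1/1 · (4,6)# 2/2
Sum over 17 agents: 2/3 + 3/4 + 4/4 + 4/4 + 4/5 + 2/3 + 1/4 + 3/5 + 4/5 + 4/7 + 2/5 + 2/3 + 4/6 + 3/4 + 1/1 + 1/1 + 2/2 = 5287/420; mean = 5287/420 ÷ 17 = 311/420 = 0.740476… → 0.740.

0.740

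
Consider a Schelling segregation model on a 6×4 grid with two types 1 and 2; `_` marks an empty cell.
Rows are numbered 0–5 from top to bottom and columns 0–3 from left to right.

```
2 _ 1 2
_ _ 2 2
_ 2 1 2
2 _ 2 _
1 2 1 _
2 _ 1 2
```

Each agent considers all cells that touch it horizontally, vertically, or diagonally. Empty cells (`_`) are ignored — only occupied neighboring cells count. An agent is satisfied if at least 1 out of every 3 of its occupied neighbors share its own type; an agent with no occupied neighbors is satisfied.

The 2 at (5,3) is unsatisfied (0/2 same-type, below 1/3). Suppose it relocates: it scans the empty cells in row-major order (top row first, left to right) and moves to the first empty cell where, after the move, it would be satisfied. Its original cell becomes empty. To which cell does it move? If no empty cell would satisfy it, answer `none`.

(0,1)

Vacating (5,3). Empty cells in order:
  (0,1): 2/3 same-type → satisfied — stop here.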